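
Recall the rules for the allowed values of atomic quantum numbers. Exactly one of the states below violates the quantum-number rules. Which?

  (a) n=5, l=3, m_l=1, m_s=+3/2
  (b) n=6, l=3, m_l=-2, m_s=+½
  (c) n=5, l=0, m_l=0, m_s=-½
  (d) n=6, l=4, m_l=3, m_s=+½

(a)

(a) has m_s = +3/2, but an electron's spin must be ±1/2.
The remaining sets (b), (c), (d) satisfy all four rules.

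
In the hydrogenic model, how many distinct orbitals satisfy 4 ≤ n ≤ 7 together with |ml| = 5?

6

For each n in the range, tally the orbitals obeying |ml| = 5:
n=6 → 2; n=7 → 4.
Total orbitals: 2 + 4 = 6.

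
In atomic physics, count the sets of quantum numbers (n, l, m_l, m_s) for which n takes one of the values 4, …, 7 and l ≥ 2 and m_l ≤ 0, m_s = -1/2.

62

Treat each shell separately and count matching orbitals:
n=4 → 7; n=5 → 12; n=6 → 18; n=7 → 25.
Orbitals: 7 + 12 + 18 + 25 = 62. With m_s fixed to -1/2 there is one state per orbital, so 62 states.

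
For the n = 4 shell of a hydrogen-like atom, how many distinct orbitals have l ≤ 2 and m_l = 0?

Contributions: l=0 → 1; l=1 → 1; l=2 → 1.
Total orbitals: 1 + 1 + 1 = 3.

3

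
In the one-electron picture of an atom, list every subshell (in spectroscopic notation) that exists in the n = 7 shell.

For n = 7, l runs from 0 to 6. In spectroscopic notation l = 0,1,2,… ↔ s,p,d,f,g,h,i, so the subshells are 7s, 7p, 7d, 7f, 7g, 7h, 7i.

7s, 7p, 7d, 7f, 7g, 7h, 7i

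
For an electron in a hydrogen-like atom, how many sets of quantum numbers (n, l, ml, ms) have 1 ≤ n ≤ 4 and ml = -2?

6

Go shell by shell, enumerating (l, ml) with ml = -2:
n=3 → 1; n=4 → 2.
Orbitals: 1 + 2 = 3. Including both spin states (ms = ±1/2) gives 2 × 3 = 6 states.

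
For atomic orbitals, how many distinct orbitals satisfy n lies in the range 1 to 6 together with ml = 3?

6

For each n in the range, tally the orbitals obeying ml = 3:
n=4 → 1; n=5 → 2; n=6 → 3.
Total orbitals: 1 + 2 + 3 = 6.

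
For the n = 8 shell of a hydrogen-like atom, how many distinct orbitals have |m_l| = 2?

The (l, m_l) pairs meeting |m_l| = 2 give: l=2 → 2; l=3 → 2; l=4 → 2; l=5 → 2; l=6 → 2; l=7 → 2.
Total orbitals: 2 + 2 + 2 + 2 + 2 + 2 = 12.

12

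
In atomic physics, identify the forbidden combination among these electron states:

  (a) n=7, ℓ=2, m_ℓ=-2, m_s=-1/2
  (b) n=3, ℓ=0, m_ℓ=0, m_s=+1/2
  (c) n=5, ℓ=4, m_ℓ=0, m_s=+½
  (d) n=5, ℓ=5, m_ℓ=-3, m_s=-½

(d)

(d) has ℓ = 5 ≥ n = 5, violating 0 ≤ ℓ ≤ n−1.
The remaining sets (a), (b), (c) satisfy all four rules.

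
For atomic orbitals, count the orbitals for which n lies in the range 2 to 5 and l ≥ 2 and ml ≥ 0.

22

For each n in the range, tally the orbitals obeying l ≥ 2 and ml ≥ 0:
n=3 → 3; n=4 → 7; n=5 → 12.
Total orbitals: 3 + 7 + 12 = 22.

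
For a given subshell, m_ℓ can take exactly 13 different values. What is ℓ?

ℓ = 6 (i)

m_ℓ ranges over 2ℓ+1 integers, so 2ℓ+1 = 13 ⇒ ℓ = 6.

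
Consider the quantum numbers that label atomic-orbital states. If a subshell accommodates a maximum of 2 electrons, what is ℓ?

2(2ℓ+1) = 2 ⇒ 2ℓ+1 = 1 ⇒ ℓ = 0.

ℓ = 0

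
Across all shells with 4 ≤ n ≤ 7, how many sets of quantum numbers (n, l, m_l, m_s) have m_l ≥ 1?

Treat each shell separately and count matching orbitals:
n=4 → 6; n=5 → 10; n=6 → 15; n=7 → 21.
Orbitals: 6 + 10 + 15 + 21 = 52. Including both spin states (m_s = ±1/2) gives 2 × 52 = 104 states.

104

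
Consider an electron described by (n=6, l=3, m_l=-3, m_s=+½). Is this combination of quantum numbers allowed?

Yes

n = 6 is a positive integer. l = 3 satisfies 0 ≤ l ≤ n−1 = 5. m_l = -3 lies in the range −l … +l (here −3 … 3). m_s = +1/2 is one of ±1/2.
All four constraints are satisfied.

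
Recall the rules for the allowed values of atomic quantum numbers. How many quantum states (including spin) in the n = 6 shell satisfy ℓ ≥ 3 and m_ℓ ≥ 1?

With n = 6 the allowed ℓ are 0, 1, …, 5.
The (ℓ, m_ℓ) pairs meeting ℓ ≥ 3 and m_ℓ ≥ 1 give: ℓ=3 → 3; ℓ=4 → 4; ℓ=5 → 5.
Orbitals: 3 + 4 + 5 = 12. Each orbital carries two spin states, so 12 × 2 = 24 states.

24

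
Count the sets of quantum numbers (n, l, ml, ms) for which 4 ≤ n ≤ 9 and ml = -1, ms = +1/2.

33

Count contributing orbitals for each principal shell:
n=4 → 3; n=5 → 4; n=6 → 5; n=7 → 6; n=8 → 7; n=9 → 8.
Orbitals: 3 + 4 + 5 + 6 + 7 + 8 = 33. With ms fixed to +1/2 there is one state per orbital, so 33 states.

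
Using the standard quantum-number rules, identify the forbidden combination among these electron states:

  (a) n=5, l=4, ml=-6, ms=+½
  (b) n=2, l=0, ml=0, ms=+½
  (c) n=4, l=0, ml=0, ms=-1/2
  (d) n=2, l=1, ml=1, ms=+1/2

(a)

(a) has |ml| = 6 > l = 4, violating −l ≤ ml ≤ l.
The remaining sets (b), (c), (d) satisfy all four rules.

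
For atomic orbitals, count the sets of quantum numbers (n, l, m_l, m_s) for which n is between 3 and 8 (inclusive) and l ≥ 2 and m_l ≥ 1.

For each n in the range, tally the orbitals obeying l ≥ 2 and m_l ≥ 1:
n=3 → 2; n=4 → 5; n=5 → 9; n=6 → 14; n=7 → 20; n=8 → 27.
Orbitals: 2 + 5 + 9 + 14 + 20 + 27 = 77. Including both spin states (m_s = ±1/2) gives 2 × 77 = 154 states.

154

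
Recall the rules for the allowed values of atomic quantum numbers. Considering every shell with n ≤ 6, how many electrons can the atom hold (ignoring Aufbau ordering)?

182

Total orbitals = 1² + 2² + 3² + 4² + 5² + 6² = 91. Doubling for spin gives 182 electrons.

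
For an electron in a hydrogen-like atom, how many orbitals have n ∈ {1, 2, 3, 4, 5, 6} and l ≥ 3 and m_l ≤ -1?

Treat each shell separately and count matching orbitals:
n=4 → 3; n=5 → 7; n=6 → 12.
Total orbitals: 3 + 7 + 12 = 22.

22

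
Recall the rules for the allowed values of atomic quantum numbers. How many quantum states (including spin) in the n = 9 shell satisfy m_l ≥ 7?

6

Go through l = 0, …, 8 (the values permitted for n = 9).
Contributions: l=7 → 1; l=8 → 2.
Orbitals: 1 + 2 = 3. Each orbital carries two spin states, so 3 × 2 = 6 states.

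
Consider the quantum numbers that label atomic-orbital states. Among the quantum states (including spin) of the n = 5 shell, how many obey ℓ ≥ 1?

48

Orbitals with ℓ ≥ 1, by ℓ: ℓ=1 → 3; ℓ=2 → 5; ℓ=3 → 7; ℓ=4 → 9.
Orbitals: 3 + 5 + 7 + 9 = 24. Each orbital carries two spin states, so 24 × 2 = 48 states.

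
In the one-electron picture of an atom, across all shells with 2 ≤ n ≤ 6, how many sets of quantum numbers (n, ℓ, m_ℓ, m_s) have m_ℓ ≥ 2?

40

Treat each shell separately and count matching orbitals:
n=3 → 1; n=4 → 3; n=5 → 6; n=6 → 10.
Orbitals: 1 + 3 + 6 + 10 = 20. Including both spin states (m_s = ±1/2) gives 2 × 20 = 40 states.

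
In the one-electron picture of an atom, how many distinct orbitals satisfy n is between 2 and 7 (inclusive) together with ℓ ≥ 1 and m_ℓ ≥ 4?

Work shell by shell — for each n, count the (ℓ, m_ℓ) pairs that satisfy ℓ ≥ 1 and m_ℓ ≥ 4:
n=5 → 1; n=6 → 3; n=7 → 6.
Total orbitals: 1 + 3 + 6 = 10.

10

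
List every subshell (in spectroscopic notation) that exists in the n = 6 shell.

6s, 6p, 6d, 6f, 6g, 6h

For n = 6, ℓ runs from 0 to 5. In spectroscopic notation ℓ = 0,1,2,… ↔ s,p,d,f,g,h,i, so the subshells are 6s, 6p, 6d, 6f, 6g, 6h.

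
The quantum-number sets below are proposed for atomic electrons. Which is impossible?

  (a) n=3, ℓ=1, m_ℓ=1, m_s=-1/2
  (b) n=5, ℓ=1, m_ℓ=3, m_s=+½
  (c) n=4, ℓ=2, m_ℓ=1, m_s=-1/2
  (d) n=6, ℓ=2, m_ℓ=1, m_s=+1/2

(b)

(b) has |m_ℓ| = 3 > ℓ = 1, violating −ℓ ≤ m_ℓ ≤ ℓ.
The remaining sets (a), (c), (d) satisfy all four rules.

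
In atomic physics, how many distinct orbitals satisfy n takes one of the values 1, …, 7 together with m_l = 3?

Go shell by shell, enumerating (l, m_l) with m_l = 3:
n=4 → 1; n=5 → 2; n=6 → 3; n=7 → 4.
Total orbitals: 1 + 2 + 3 + 4 = 10.

10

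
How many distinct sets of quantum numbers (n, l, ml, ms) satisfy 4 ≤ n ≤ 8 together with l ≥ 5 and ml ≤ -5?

20

Treat each shell separately and count matching orbitals:
n=6 → 1; n=7 → 3; n=8 → 6.
Orbitals: 1 + 3 + 6 = 10. Including both spin states (ms = ±1/2) gives 2 × 10 = 20 states.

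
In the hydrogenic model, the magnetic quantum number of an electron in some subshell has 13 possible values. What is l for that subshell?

l = 6 (i)

m_l ranges over 2l+1 integers, so 2l+1 = 13 ⇒ l = 6.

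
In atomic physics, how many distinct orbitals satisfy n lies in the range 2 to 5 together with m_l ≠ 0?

40

For each n in the range, tally the orbitals obeying m_l ≠ 0:
n=2 → 2; n=3 → 6; n=4 → 12; n=5 → 20.
Total orbitals: 2 + 6 + 12 + 20 = 40.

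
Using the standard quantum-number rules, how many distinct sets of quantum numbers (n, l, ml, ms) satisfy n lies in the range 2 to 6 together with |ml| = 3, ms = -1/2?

12

Per-shell orbital counts meeting the constraint:
n=4 → 2; n=5 → 4; n=6 → 6.
Orbitals: 2 + 4 + 6 = 12. With ms fixed to -1/2 there is one state per orbital, so 12 states.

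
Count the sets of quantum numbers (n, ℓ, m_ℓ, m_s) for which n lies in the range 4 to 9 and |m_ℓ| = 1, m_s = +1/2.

Go shell by shell, enumerating (ℓ, m_ℓ) with |m_ℓ| = 1:
n=4 → 6; n=5 → 8; n=6 → 10; n=7 → 12; n=8 → 14; n=9 → 16.
Orbitals: 6 + 8 + 10 + 12 + 14 + 16 = 66. With m_s fixed to +1/2 there is one state per orbital, so 66 states.

66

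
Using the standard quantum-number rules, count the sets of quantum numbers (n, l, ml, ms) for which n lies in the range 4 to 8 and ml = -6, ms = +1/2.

Per-shell orbital counts meeting the constraint:
n=7 → 1; n=8 → 2.
Orbitals: 1 + 2 = 3. With ms fixed to +1/2 there is one state per orbital, so 3 states.

3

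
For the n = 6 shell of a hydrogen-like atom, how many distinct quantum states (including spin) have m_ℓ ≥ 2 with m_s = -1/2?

Go through ℓ = 0, …, 5 (the values permitted for n = 6).
Contributions: ℓ=2 → 1; ℓ=3 → 2; ℓ=4 → 3; ℓ=5 → 4.
Orbitals: 1 + 2 + 3 + 4 = 10. With m_s fixed to a single value there is one state per orbital, giving 10 states.

10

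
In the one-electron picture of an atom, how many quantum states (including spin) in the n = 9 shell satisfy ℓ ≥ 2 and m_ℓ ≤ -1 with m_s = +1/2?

35

For n = 9, ℓ ranges over 0 … 8.
Per ℓ-value: ℓ=2 → 2; ℓ=3 → 3; ℓ=4 → 4; ℓ=5 → 5; ℓ=6 → 6; ℓ=7 → 7; ℓ=8 → 8.
Orbitals: 2 + 3 + 4 + 5 + 6 + 7 + 8 = 35. With m_s fixed to a single value there is one state per orbital, giving 35 states.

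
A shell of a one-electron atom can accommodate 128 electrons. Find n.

n = 8

2n² = 128 ⇒ n² = 64 ⇒ n = 8.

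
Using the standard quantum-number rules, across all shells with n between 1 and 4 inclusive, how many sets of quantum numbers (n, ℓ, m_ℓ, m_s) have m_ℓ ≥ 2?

Go shell by shell, enumerating (ℓ, m_ℓ) with m_ℓ ≥ 2:
n=3 → 1; n=4 → 3.
Orbitals: 1 + 3 = 4. Including both spin states (m_s = ±1/2) gives 2 × 4 = 8 states.

8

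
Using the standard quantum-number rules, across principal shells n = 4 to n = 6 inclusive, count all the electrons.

Shell n has n² orbitals: 4²=16 + 5²=25 + 6²=36 = 77 orbitals.
Two spin states per orbital: 2 × 77 = 154 electrons.

154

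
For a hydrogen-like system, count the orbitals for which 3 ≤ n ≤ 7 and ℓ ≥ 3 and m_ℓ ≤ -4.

Treat each shell separately and count matching orbitals:
n=5 → 1; n=6 → 3; n=7 → 6.
Total orbitals: 1 + 3 + 6 = 10.

10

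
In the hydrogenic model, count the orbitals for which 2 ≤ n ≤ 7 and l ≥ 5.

For each n in the range, tally the orbitals obeying l ≥ 5:
n=6 → 11; n=7 → 24.
Total orbitals: 11 + 24 = 35.

35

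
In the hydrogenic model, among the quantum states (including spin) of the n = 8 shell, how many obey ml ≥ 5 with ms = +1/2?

With n = 8 the allowed l are 0, 1, …, 7.
Contributions: l=5 → 1; l=6 → 2; l=7 → 3.
Orbitals: 1 + 2 + 3 = 6. With ms fixed to a single value there is one state per orbital, giving 6 states.

6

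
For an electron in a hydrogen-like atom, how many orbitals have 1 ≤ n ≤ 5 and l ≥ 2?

For each n in the range, tally the orbitals obeying l ≥ 2:
n=3 → 5; n=4 → 12; n=5 → 21.
Total orbitals: 5 + 12 + 21 = 38.

38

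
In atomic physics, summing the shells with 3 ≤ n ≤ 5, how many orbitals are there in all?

Shell n has n² orbitals: 3²=9 + 4²=16 + 5²=25 = 50 orbitals.

50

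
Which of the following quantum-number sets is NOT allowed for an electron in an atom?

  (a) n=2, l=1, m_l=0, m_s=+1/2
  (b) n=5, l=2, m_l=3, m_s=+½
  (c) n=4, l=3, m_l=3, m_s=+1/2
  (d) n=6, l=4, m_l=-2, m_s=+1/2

(b) has |m_l| = 3 > l = 2, violating −l ≤ m_l ≤ l.
The remaining sets (a), (c), (d) satisfy all four rules.

(b)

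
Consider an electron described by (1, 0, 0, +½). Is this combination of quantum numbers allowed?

Valid

n = 1 is a positive integer. l = 0 satisfies 0 ≤ l ≤ n−1 = 0. m_l = 0 lies in the range −l … +l (here 0). m_s = +1/2 is one of ±1/2.
All four constraints are satisfied.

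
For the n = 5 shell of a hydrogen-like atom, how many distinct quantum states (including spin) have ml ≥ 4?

Go through l = 0, …, 4 (the values permitted for n = 5).
Orbitals with ml ≥ 4, by l: l=4 → 1.
Orbitals: 1. Each orbital carries two spin states, so 1 × 2 = 2 states.

2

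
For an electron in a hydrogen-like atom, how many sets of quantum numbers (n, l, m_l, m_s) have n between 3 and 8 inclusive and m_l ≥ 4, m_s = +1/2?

Treat each shell separately and count matching orbitals:
n=5 → 1; n=6 → 3; n=7 → 6; n=8 → 10.
Orbitals: 1 + 3 + 6 + 10 = 20. With m_s fixed to +1/2 there is one state per orbital, so 20 states.

20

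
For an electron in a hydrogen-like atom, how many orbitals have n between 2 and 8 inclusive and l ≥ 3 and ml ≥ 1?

65

Count contributing orbitals for each principal shell:
n=4 → 3; n=5 → 7; n=6 → 12; n=7 → 18; n=8 → 25.
Total orbitals: 3 + 7 + 12 + 18 + 25 = 65.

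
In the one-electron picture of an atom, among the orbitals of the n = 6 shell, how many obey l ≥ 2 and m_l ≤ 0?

18

The n = 6 shell has l = 0 through 5; check each.
The (l, m_l) pairs meeting l ≥ 2 and m_l ≤ 0 give: l=2 → 3; l=3 → 4; l=4 → 5; l=5 → 6.
Total orbitals: 3 + 4 + 5 + 6 = 18.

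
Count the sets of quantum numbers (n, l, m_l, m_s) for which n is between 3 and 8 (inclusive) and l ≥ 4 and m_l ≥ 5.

20

Go shell by shell, enumerating (l, m_l) with l ≥ 4 and m_l ≥ 5:
n=6 → 1; n=7 → 3; n=8 → 6.
Orbitals: 1 + 3 + 6 = 10. Including both spin states (m_s = ±1/2) gives 2 × 10 = 20 states.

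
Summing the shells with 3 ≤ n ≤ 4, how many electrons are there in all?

50

Shell n has n² orbitals: 3²=9 + 4²=16 = 25 orbitals.
Two spin states per orbital: 2 × 25 = 50 electrons.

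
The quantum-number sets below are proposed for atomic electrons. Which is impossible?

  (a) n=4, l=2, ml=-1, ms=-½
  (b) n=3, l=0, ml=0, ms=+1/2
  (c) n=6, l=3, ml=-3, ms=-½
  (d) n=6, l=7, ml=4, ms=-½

(d) has l = 7 ≥ n = 6, violating 0 ≤ l ≤ n−1.
The remaining sets (a), (b), (c) satisfy all four rules.

(d)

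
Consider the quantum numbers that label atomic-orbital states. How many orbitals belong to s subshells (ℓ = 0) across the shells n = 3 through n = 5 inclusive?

An s subshell (ℓ = 0) exists for every n ≥ 1, so shells n = 3, 4, 5 each contribute one — 3 subshells.
Since each s subshell has 2·0+1 = 1 orbital, the total is 3 × 1 = 3.

3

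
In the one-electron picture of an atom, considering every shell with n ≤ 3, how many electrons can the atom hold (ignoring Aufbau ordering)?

28

Total orbitals = 1² + 2² + 3² = 14. Doubling for spin gives 28 electrons.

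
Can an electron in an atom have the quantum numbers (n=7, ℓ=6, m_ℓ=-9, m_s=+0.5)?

No

The magnetic quantum number must satisfy −ℓ ≤ m_ℓ ≤ ℓ. With ℓ = 6, m_ℓ can only be -6, -5, -4, -3, -2, -1, 0, 1, 2, 3, 4, 5, 6, so m_ℓ = -9 is forbidden.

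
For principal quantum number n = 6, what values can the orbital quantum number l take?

l is an integer with 0 ≤ l ≤ n−1, so for n = 6: l = 0, 1, 2, 3, 4, 5.

0, 1, 2, 3, 4, 5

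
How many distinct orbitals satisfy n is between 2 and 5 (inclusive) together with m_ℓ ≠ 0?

Count contributing orbitals for each principal shell:
n=2 → 2; n=3 → 6; n=4 → 12; n=5 → 20.
Total orbitals: 2 + 6 + 12 + 20 = 40.

40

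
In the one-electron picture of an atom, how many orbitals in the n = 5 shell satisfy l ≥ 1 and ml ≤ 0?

14

Contributions: l=1 → 2; l=2 → 3; l=3 → 4; l=4 → 5.
Total orbitals: 2 + 3 + 4 + 5 = 14.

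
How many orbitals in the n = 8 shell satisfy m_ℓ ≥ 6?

With n = 8 the allowed ℓ are 0, 1, …, 7.
Orbitals with m_ℓ ≥ 6, by ℓ: ℓ=6 → 1; ℓ=7 → 2.
Total orbitals: 1 + 2 = 3.

3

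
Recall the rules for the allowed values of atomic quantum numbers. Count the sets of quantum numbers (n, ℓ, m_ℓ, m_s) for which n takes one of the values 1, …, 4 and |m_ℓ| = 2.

12

For each n in the range, tally the orbitals obeying |m_ℓ| = 2:
n=3 → 2; n=4 → 4.
Orbitals: 2 + 4 = 6. Including both spin states (m_s = ±1/2) gives 2 × 6 = 12 states.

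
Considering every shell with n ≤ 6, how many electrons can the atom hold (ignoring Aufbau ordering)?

182

Total orbitals = 1² + 2² + 3² + 4² + 5² + 6² = 91. Doubling for spin gives 182 electrons.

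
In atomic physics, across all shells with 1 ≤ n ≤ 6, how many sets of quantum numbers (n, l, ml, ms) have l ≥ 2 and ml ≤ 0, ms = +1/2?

40

Treat each shell separately and count matching orbitals:
n=3 → 3; n=4 → 7; n=5 → 12; n=6 → 18.
Orbitals: 3 + 7 + 12 + 18 = 40. With ms fixed to +1/2 there is one state per orbital, so 40 states.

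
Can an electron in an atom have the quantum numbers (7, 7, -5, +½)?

The orbital quantum number must satisfy 0 ≤ l ≤ n−1. With n = 7 the allowed l values are 0, 1, 2, 3, 4, 5, 6, so l = 7 is out of range.

No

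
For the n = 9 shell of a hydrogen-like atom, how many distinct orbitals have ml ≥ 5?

With n = 9 the allowed l are 0, 1, …, 8.
Contributions: l=5 → 1; l=6 → 2; l=7 → 3; l=8 → 4.
Total orbitals: 1 + 2 + 3 + 4 = 10.

10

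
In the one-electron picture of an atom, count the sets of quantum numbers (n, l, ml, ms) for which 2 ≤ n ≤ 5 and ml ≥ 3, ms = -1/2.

4

Per-shell orbital counts meeting the constraint:
n=4 → 1; n=5 → 3.
Orbitals: 1 + 3 = 4. With ms fixed to -1/2 there is one state per orbital, so 4 states.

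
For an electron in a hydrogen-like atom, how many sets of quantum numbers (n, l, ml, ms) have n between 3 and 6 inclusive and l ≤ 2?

72

Treat each shell separately and count matching orbitals:
n=3 → 9; n=4 → 9; n=5 → 9; n=6 → 9.
Orbitals: 9 + 9 + 9 + 9 = 36. Including both spin states (ms = ±1/2) gives 2 × 36 = 72 states.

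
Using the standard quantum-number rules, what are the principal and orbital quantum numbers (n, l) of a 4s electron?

n = 4, l = 0

The leading integer gives n = 4; the letter 's' means l = 0.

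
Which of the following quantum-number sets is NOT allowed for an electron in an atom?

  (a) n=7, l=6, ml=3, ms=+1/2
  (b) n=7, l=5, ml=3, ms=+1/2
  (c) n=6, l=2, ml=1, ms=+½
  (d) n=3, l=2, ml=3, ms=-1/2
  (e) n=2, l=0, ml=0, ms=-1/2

(d) has |ml| = 3 > l = 2, violating −l ≤ ml ≤ l.
The remaining sets (a), (b), (c), (e) satisfy all four rules.

(d)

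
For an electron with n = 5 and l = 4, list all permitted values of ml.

ml takes every integer from −l to +l. With l = 4 that gives the 9 values -4, -3, -2, -1, 0, 1, 2, 3, 4.

-4, -3, -2, -1, 0, 1, 2, 3, 4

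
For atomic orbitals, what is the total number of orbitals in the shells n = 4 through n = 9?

Shell n has n² orbitals: 4²=16 + 5²=25 + 6²=36 + 7²=49 + 8²=64 + 9²=81 = 271 orbitals.

271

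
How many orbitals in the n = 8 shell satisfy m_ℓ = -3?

For n = 8, ℓ ranges over 0 … 7.
Per ℓ-value: ℓ=3 → 1; ℓ=4 → 1; ℓ=5 → 1; ℓ=6 → 1; ℓ=7 → 1.
Total orbitals: 1 + 1 + 1 + 1 + 1 = 5.

5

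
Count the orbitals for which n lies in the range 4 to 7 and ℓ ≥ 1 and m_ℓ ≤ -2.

For each n in the range, tally the orbitals obeying ℓ ≥ 1 and m_ℓ ≤ -2:
n=4 → 3; n=5 → 6; n=6 → 10; n=7 → 15.
Total orbitals: 3 + 6 + 10 + 15 = 34.

34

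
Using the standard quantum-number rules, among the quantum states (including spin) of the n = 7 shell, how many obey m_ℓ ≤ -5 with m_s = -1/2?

3

For n = 7, ℓ ranges over 0 … 6.
Per ℓ-value: ℓ=5 → 1; ℓ=6 → 2.
Orbitals: 1 + 2 = 3. With m_s fixed to a single value there is one state per orbital, giving 3 states.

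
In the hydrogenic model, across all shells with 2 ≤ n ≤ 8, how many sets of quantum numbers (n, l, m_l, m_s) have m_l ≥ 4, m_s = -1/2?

20

Per-shell orbital counts meeting the constraint:
n=5 → 1; n=6 → 3; n=7 → 6; n=8 → 10.
Orbitals: 1 + 3 + 6 + 10 = 20. With m_s fixed to -1/2 there is one state per orbital, so 20 states.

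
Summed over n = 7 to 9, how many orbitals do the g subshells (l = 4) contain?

A g subshell (l = 4) exists for every n ≥ 5, so shells n = 7, 8, 9 each contribute one — 3 subshells.
Since each g subshell has 2·4+1 = 9 orbitals, the total is 3 × 9 = 27.

27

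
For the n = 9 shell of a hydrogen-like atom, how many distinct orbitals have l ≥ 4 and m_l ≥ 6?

Go through l = 0, …, 8 (the values permitted for n = 9).
Orbitals with l ≥ 4 and m_l ≥ 6, by l: l=6 → 1; l=7 → 2; l=8 → 3.
Total orbitals: 1 + 2 + 3 = 6.

6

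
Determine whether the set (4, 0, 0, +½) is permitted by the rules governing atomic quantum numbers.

Allowed

n = 4 is a positive integer. ℓ = 0 satisfies 0 ≤ ℓ ≤ n−1 = 3. m_ℓ = 0 lies in the range −ℓ … +ℓ (here 0). m_s = +1/2 is one of ±1/2.
All four constraints are satisfied.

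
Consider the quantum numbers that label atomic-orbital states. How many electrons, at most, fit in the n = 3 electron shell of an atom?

18

A shell holds 2n² electrons: 2 × 3² = 2 × 9 = 18.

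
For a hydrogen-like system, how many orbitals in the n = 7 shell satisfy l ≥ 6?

For n = 7, l ranges over 0 … 6.
Orbitals with l ≥ 6, by l: l=6 → 13.
Total orbitals: 13.

13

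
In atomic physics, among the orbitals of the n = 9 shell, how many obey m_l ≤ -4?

The n = 9 shell has l = 0 through 8; check each.
Per l-value: l=4 → 1; l=5 → 2; l=6 → 3; l=7 → 4; l=8 → 5.
Total orbitals: 1 + 2 + 3 + 4 + 5 = 15.

15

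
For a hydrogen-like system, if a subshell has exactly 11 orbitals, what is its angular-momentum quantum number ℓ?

ℓ = 5 (h)

2ℓ+1 = 11 gives ℓ = 5.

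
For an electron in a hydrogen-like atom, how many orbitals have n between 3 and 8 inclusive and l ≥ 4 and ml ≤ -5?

Work shell by shell — for each n, count the (l, ml) pairs that satisfy l ≥ 4 and ml ≤ -5:
n=6 → 1; n=7 → 3; n=8 → 6.
Total orbitals: 1 + 3 + 6 = 10.

10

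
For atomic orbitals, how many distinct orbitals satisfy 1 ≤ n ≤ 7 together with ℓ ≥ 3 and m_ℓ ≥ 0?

50

Per-shell orbital counts meeting the constraint:
n=4 → 4; n=5 → 9; n=6 → 15; n=7 → 22.
Total orbitals: 4 + 9 + 15 + 22 = 50.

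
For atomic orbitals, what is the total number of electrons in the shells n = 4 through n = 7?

Shell n has n² orbitals: 4²=16 + 5²=25 + 6²=36 + 7²=49 = 126 orbitals.
Two spin states per orbital: 2 × 126 = 252 electrons.

252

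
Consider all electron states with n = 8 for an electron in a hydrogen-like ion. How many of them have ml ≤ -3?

30

The n = 8 shell has l = 0 through 7; check each.
Per l-value: l=3 → 1; l=4 → 2; l=5 → 3; l=6 → 4; l=7 → 5.
Orbitals: 1 + 2 + 3 + 4 + 5 = 15. Each orbital carries two spin states, so 15 × 2 = 30 states.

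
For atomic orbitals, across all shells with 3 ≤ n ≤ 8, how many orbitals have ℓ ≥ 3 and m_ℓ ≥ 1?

Per-shell orbital counts meeting the constraint:
n=4 → 3; n=5 → 7; n=6 → 12; n=7 → 18; n=8 → 25.
Total orbitals: 3 + 7 + 12 + 18 + 25 = 65.

65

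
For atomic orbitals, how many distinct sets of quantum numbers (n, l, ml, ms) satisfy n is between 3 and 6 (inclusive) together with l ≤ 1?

32

Treat each shell separately and count matching orbitals:
n=3 → 4; n=4 → 4; n=5 → 4; n=6 → 4.
Orbitals: 4 + 4 + 4 + 4 = 16. Including both spin states (ms = ±1/2) gives 2 × 16 = 32 states.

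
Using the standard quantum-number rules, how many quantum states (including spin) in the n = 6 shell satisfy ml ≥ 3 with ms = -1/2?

With n = 6 the allowed l are 0, 1, …, 5.
Contributions: l=3 → 1; l=4 → 2; l=5 → 3.
Orbitals: 1 + 2 + 3 = 6. With ms fixed to a single value there is one state per orbital, giving 6 states.

6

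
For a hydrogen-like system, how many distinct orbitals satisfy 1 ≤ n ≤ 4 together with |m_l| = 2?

Treat each shell separately and count matching orbitals:
n=3 → 2; n=4 → 4.
Total orbitals: 2 + 4 = 6.

6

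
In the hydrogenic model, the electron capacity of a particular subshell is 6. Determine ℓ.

2(2ℓ+1) = 6 ⇒ 2ℓ+1 = 3 ⇒ ℓ = 1.

ℓ = 1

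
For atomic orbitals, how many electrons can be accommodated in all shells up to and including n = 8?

Total orbitals = 1² + 2² + 3² + 4² + 5² + 6² + 7² + 8² = 204. Doubling for spin gives 408 electrons.

408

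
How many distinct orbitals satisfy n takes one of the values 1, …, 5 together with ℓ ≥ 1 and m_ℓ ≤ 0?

30

Per-shell orbital counts meeting the constraint:
n=2 → 2; n=3 → 5; n=4 → 9; n=5 → 14.
Total orbitals: 2 + 5 + 9 + 14 = 30.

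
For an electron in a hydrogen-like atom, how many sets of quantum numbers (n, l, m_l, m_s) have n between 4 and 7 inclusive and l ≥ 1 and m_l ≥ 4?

20

Count contributing orbitals for each principal shell:
n=5 → 1; n=6 → 3; n=7 → 6.
Orbitals: 1 + 3 + 6 = 10. Including both spin states (m_s = ±1/2) gives 2 × 10 = 20 states.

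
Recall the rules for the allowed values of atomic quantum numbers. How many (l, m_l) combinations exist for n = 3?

The n = 3 shell contains n² = 3² = 9 orbitals.

9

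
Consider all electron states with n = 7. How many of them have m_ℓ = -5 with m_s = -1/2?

2

For n = 7, ℓ ranges over 0 … 6.
Orbitals with m_ℓ = -5, by ℓ: ℓ=5 → 1; ℓ=6 → 1.
Orbitals: 1 + 1 = 2. With m_s fixed to a single value there is one state per orbital, giving 2 states.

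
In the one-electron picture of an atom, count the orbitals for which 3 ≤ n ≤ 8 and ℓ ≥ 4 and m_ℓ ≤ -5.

Work shell by shell — for each n, count the (ℓ, m_ℓ) pairs that satisfy ℓ ≥ 4 and m_ℓ ≤ -5:
n=6 → 1; n=7 → 3; n=8 → 6.
Total orbitals: 1 + 3 + 6 = 10.

10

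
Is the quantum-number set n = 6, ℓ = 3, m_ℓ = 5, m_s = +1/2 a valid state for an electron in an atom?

No

The magnetic quantum number must satisfy −ℓ ≤ m_ℓ ≤ ℓ. With ℓ = 3, m_ℓ can only be -3, -2, -1, 0, 1, 2, 3, so m_ℓ = 5 is forbidden.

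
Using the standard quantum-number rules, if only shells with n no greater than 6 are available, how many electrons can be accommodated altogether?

Total orbitals = 1² + 2² + 3² + 4² + 5² + 6² = 91. Doubling for spin gives 182 electrons.

182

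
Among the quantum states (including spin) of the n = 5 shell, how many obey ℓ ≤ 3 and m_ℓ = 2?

4

Go through ℓ = 0, …, 4 (the values permitted for n = 5).
Per ℓ-value: ℓ=2 → 1; ℓ=3 → 1.
Orbitals: 1 + 1 = 2. Each orbital carries two spin states, so 2 × 2 = 4 states.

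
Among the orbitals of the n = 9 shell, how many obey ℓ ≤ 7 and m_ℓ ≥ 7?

1

The n = 9 shell has ℓ = 0 through 8; check each.
The (ℓ, m_ℓ) pairs meeting ℓ ≤ 7 and m_ℓ ≥ 7 give: ℓ=7 → 1.
Total orbitals: 1.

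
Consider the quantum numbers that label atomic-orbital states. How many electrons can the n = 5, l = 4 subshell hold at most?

A subshell with l = 4 has 2l+1 = 9 orbitals, each holding 2 electrons (spin ±1/2), so 9 × 2 = 18.

18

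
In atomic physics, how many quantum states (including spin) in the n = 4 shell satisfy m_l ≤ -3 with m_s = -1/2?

1

The (l, m_l) pairs meeting m_l ≤ -3 give: l=3 → 1.
Orbitals: 1. With m_s fixed to a single value there is one state per orbital, giving 1 state.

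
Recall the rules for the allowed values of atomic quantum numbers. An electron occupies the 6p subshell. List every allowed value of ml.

-1, 0, 1

The 6p subshell has l = 1, and ml takes every integer from −l to +l. With l = 1 that gives the 3 values -1, 0, 1.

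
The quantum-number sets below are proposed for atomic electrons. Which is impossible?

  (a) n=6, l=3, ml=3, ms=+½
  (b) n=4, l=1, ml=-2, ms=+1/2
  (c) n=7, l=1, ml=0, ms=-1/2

(b)

(b) has |ml| = 2 > l = 1, violating −l ≤ ml ≤ l.
The remaining sets (a), (c) satisfy all four rules.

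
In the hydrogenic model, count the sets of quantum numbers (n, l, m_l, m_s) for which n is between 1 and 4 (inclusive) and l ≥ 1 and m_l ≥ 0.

Per-shell orbital counts meeting the constraint:
n=2 → 2; n=3 → 5; n=4 → 9.
Orbitals: 2 + 5 + 9 = 16. Including both spin states (m_s = ±1/2) gives 2 × 16 = 32 states.

32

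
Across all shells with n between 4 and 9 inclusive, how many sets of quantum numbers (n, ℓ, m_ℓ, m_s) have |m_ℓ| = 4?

60

Count contributing orbitals for each principal shell:
n=5 → 2; n=6 → 4; n=7 → 6; n=8 → 8; n=9 → 10.
Orbitals: 2 + 4 + 6 + 8 + 10 = 30. Including both spin states (m_s = ±1/2) gives 2 × 30 = 60 states.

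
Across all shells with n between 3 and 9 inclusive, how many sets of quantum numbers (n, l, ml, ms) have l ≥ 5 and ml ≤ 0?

Count contributing orbitals for each principal shell:
n=6 → 6; n=7 → 13; n=8 → 21; n=9 → 30.
Orbitals: 6 + 13 + 21 + 30 = 70. Including both spin states (ms = ±1/2) gives 2 × 70 = 140 states.

140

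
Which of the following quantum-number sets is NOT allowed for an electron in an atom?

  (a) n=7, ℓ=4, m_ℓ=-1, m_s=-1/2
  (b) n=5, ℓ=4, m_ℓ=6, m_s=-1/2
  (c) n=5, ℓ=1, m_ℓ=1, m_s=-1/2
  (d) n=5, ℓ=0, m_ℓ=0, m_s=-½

(b) has |m_ℓ| = 6 > ℓ = 4, violating −ℓ ≤ m_ℓ ≤ ℓ.
The remaining sets (a), (c), (d) satisfy all four rules.

(b)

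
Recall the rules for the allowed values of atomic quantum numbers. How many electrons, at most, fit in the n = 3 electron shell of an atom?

18

A shell holds 2n² electrons: 2 × 3² = 2 × 9 = 18.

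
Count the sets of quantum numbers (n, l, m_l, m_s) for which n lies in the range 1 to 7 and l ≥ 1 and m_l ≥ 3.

Per-shell orbital counts meeting the constraint:
n=4 → 1; n=5 → 3; n=6 → 6; n=7 → 10.
Orbitals: 1 + 3 + 6 + 10 = 20. Including both spin states (m_s = ±1/2) gives 2 × 20 = 40 states.

40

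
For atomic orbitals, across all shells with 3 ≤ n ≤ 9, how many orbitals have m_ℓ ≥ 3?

Per-shell orbital counts meeting the constraint:
n=4 → 1; n=5 → 3; n=6 → 6; n=7 → 10; n=8 → 15; n=9 → 21.
Total orbitals: 1 + 3 + 6 + 10 + 15 + 21 = 56.

56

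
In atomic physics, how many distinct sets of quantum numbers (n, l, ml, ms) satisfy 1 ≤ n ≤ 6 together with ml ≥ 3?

Count contributing orbitals for each principal shell:
n=4 → 1; n=5 → 3; n=6 → 6.
Orbitals: 1 + 3 + 6 = 10. Including both spin states (ms = ±1/2) gives 2 × 10 = 20 states.

20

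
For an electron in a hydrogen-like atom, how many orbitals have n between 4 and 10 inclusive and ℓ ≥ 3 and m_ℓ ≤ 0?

Work shell by shell — for each n, count the (ℓ, m_ℓ) pairs that satisfy ℓ ≥ 3 and m_ℓ ≤ 0:
n=4 → 4; n=5 → 9; n=6 → 15; n=7 → 22; n=8 → 30; n=9 → 39; n=10 → 49.
Total orbitals: 4 + 9 + 15 + 22 + 30 + 39 + 49 = 168.

168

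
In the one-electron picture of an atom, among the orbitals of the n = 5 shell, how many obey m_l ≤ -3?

3

The n = 5 shell has l = 0 through 4; check each.
Orbitals with m_l ≤ -3, by l: l=3 → 1; l=4 → 2.
Total orbitals: 1 + 2 = 3.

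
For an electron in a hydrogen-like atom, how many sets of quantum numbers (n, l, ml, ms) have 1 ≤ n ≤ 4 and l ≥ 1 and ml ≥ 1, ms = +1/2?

10

For each n in the range, tally the orbitals obeying l ≥ 1 and ml ≥ 1:
n=2 → 1; n=3 → 3; n=4 → 6.
Orbitals: 1 + 3 + 6 = 10. With ms fixed to +1/2 there is one state per orbital, so 10 states.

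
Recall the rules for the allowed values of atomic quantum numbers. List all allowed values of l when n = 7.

0, 1, 2, 3, 4, 5, 6

l is an integer with 0 ≤ l ≤ n−1, so for n = 7: l = 0, 1, 2, 3, 4, 5, 6.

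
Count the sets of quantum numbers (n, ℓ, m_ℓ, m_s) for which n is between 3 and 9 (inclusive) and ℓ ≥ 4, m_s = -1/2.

175

For each n in the range, tally the orbitals obeying ℓ ≥ 4:
n=5 → 9; n=6 → 20; n=7 → 33; n=8 → 48; n=9 → 65.
Orbitals: 9 + 20 + 33 + 48 + 65 = 175. With m_s fixed to -1/2 there is one state per orbital, so 175 states.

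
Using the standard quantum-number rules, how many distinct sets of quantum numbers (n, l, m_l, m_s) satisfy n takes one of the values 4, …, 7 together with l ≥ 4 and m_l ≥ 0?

68

Per-shell orbital counts meeting the constraint:
n=5 → 5; n=6 → 11; n=7 → 18.
Orbitals: 5 + 11 + 18 = 34. Including both spin states (m_s = ±1/2) gives 2 × 34 = 68 states.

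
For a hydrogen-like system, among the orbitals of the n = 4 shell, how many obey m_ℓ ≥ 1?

6

Go through ℓ = 0, …, 3 (the values permitted for n = 4).
The (ℓ, m_ℓ) pairs meeting m_ℓ ≥ 1 give: ℓ=1 → 1; ℓ=2 → 2; ℓ=3 → 3.
Total orbitals: 1 + 2 + 3 = 6.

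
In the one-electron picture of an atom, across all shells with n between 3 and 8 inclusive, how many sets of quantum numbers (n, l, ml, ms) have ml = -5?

For each n in the range, tally the orbitals obeying ml = -5:
n=6 → 1; n=7 → 2; n=8 → 3.
Orbitals: 1 + 2 + 3 = 6. Including both spin states (ms = ±1/2) gives 2 × 6 = 12 states.

12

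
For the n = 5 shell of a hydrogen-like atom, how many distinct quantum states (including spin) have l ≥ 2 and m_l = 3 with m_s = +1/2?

The n = 5 shell has l = 0 through 4; check each.
Orbitals with l ≥ 2 and m_l = 3, by l: l=3 → 1; l=4 → 1.
Orbitals: 1 + 1 = 2. With m_s fixed to a single value there is one state per orbital, giving 2 states.

2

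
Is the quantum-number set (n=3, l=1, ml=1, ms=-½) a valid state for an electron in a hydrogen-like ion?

n = 3 is a positive integer. l = 1 satisfies 0 ≤ l ≤ n−1 = 2. ml = 1 lies in the range −l … +l (here −1 … 1). ms = -1/2 is one of ±1/2.
All four constraints are satisfied.

Yes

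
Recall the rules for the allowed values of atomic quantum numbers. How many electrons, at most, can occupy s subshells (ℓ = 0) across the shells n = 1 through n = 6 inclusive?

An s subshell (ℓ = 0) exists for every n ≥ 1, so shells n = 1, 2, 3, 4, 5, 6 each contribute one — 6 subshells.
Since each s subshell holds 2(2·0+1) = 2 electrons, the total is 6 × 2 = 12.

12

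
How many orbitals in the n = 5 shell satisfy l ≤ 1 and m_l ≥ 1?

1

For n = 5, l ranges over 0 … 4.
Contributions: l=1 → 1.
Total orbitals: 1.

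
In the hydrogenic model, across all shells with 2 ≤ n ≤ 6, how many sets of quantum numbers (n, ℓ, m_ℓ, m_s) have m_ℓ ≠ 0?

Go shell by shell, enumerating (ℓ, m_ℓ) with m_ℓ ≠ 0:
n=2 → 2; n=3 → 6; n=4 → 12; n=5 → 20; n=6 → 30.
Orbitals: 2 + 6 + 12 + 20 + 30 = 70. Including both spin states (m_s = ±1/2) gives 2 × 70 = 140 states.

140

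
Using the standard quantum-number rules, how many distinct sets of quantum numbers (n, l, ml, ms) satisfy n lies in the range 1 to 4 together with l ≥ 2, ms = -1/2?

Go shell by shell, enumerating (l, ml) with l ≥ 2:
n=3 → 5; n=4 → 12.
Orbitals: 5 + 12 = 17. With ms fixed to -1/2 there is one state per orbital, so 17 states.

17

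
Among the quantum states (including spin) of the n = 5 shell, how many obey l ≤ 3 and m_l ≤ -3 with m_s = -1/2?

1

Go through l = 0, …, 4 (the values permitted for n = 5).
Contributions: l=3 → 1.
Orbitals: 1. With m_s fixed to a single value there is one state per orbital, giving 1 state.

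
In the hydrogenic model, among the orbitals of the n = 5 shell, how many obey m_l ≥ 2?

The (l, m_l) pairs meeting m_l ≥ 2 give: l=2 → 1; l=3 → 2; l=4 → 3.
Total orbitals: 1 + 2 + 3 = 6.

6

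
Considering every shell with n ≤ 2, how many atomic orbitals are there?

5

Total orbitals = 1² + 2² = 5.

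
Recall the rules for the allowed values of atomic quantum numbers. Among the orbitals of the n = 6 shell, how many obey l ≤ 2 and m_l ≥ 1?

Per l-value: l=1 → 1; l=2 → 2.
Total orbitals: 1 + 2 = 3.

3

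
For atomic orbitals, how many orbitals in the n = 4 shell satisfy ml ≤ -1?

With n = 4 the allowed l are 0, 1, …, 3.
Orbitals with ml ≤ -1, by l: l=1 → 1; l=2 → 2; l=3 → 3.
Total orbitals: 1 + 2 + 3 = 6.

6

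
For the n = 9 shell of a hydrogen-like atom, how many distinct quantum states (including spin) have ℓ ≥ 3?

144

The n = 9 shell has ℓ = 0 through 8; check each.
The (ℓ, m_ℓ) pairs meeting ℓ ≥ 3 give: ℓ=3 → 7; ℓ=4 → 9; ℓ=5 → 11; ℓ=6 → 13; ℓ=7 → 15; ℓ=8 → 17.
Orbitals: 7 + 9 + 11 + 13 + 15 + 17 = 72. Each orbital carries two spin states, so 72 × 2 = 144 states.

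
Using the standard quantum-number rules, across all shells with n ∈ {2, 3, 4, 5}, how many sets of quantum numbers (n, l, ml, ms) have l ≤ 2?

Go shell by shell, enumerating (l, ml) with l ≤ 2:
n=2 → 4; n=3 → 9; n=4 → 9; n=5 → 9.
Orbitals: 4 + 9 + 9 + 9 = 31. Including both spin states (ms = ±1/2) gives 2 × 31 = 62 states.

62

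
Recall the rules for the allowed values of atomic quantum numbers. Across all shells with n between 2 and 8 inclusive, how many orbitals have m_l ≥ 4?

Work shell by shell — for each n, count the (l, m_l) pairs that satisfy m_l ≥ 4:
n=5 → 1; n=6 → 3; n=7 → 6; n=8 → 10.
Total orbitals: 1 + 3 + 6 + 10 = 20.

20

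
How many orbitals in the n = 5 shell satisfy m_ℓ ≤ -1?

10

Orbitals with m_ℓ ≤ -1, by ℓ: ℓ=1 → 1; ℓ=2 → 2; ℓ=3 → 3; ℓ=4 → 4.
Total orbitals: 1 + 2 + 3 + 4 = 10.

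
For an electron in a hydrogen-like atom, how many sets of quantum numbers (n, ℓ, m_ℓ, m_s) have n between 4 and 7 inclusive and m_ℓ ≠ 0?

Go shell by shell, enumerating (ℓ, m_ℓ) with m_ℓ ≠ 0:
n=4 → 12; n=5 → 20; n=6 → 30; n=7 → 42.
Orbitals: 12 + 20 + 30 + 42 = 104. Including both spin states (m_s = ±1/2) gives 2 × 104 = 208 states.

208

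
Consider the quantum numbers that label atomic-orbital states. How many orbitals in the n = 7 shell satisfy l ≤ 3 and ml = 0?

Go through l = 0, …, 6 (the values permitted for n = 7).
Per l-value: l=0 → 1; l=1 → 1; l=2 → 1; l=3 → 1.
Total orbitals: 1 + 1 + 1 + 1 = 4.

4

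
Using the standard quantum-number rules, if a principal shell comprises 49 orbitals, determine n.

n² = 49 ⇒ n = 7.

n = 7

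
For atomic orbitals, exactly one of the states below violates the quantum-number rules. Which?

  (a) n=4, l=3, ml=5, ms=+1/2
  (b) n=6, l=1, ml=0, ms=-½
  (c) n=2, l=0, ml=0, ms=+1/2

(a)

(a) has |ml| = 5 > l = 3, violating −l ≤ ml ≤ l.
The remaining sets (b), (c) satisfy all four rules.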